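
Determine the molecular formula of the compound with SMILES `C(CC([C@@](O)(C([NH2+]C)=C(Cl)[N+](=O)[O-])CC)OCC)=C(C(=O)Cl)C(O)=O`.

C14H21Cl2N2O7+

Heavy atoms from the SMILES: 14 C, 2 Cl, 2 N, 7 O.
Implicit hydrogens by atom environment:
  6 × C: no H
  4 × O: no H
  3 × C: 3 H each → 9
  3 × C: 2 H each → 6
  2 × C: 1 H each → 2
  2 × Cl: no H
  2 × O: 1 H each → 2
  1 × N (charge +1): 2 H
  1 × N (charge +1): no H
  1 × O (charge -1): no H
  Total hydrogens = 21.
Net charge +1.
Molecular formula: C14H21Cl2N2O7+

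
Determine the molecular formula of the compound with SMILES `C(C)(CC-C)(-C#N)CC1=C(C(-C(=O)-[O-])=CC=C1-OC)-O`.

Heavy atoms from the SMILES: 15 C, 1 N, 4 O.
Implicit hydrogens by atom environment:
  4 × C (aromatic): no H
  3 × C: 3 H each → 9
  3 × C: 2 H each → 6
  3 × C: no H
  2 × C (aromatic): 1 H each → 2
  2 × O: no H
  1 × N: no H
  1 × O: 1 H
  1 × O (charge -1): no H
  Total hydrogens = 18.
Net charge -1.
Molecular formula: C15H18NO4-

C15H18NO4-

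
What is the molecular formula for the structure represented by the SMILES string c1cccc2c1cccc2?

C10H8

Heavy atoms from the SMILES: 10 C.
Implicit hydrogens by atom environment:
  8 × C (aromatic): 1 H each → 8
  2 × C (aromatic): no H
  Total hydrogens = 8.
Molecular formula: C10H8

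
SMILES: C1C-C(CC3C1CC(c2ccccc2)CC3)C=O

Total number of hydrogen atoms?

Hydrogens are implicit in SMILES; fill each atom to its normal valence:
  6 × C: 2 H each → 12
  5 × C: 1 H each → 5
  5 × C (aromatic): 1 H each → 5
  1 × C (aromatic): no H
  1 × O: no H
  Total hydrogens = 22.

22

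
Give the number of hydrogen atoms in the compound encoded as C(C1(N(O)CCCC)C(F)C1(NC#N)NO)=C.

17

Hydrogens are implicit in SMILES; fill each atom to its normal valence:
  4 × C: 2 H each → 8
  3 × C: no H
  2 × C: 1 H each → 2
  2 × N: 1 H each → 2
  2 × N: no H
  2 × O: 1 H each → 2
  1 × C: 3 H
  1 × F: no H
  Total hydrogens = 17.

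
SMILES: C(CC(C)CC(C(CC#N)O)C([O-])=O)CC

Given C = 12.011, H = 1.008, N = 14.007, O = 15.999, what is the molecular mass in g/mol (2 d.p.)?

226.30

Molecular formula: C12H20NO3-.
M = 12×12.011 + 20×1.008 + 1×14.007 + 3×15.999 = 226.30 g/mol.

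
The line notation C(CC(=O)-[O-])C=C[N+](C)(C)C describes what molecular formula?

Heavy atoms from the SMILES: 8 C, 1 N, 2 O.
Implicit hydrogens by atom environment:
  3 × C: 3 H each → 9
  2 × C: 2 H each → 4
  2 × C: 1 H each → 2
  1 × C: no H
  1 × N (charge +1): no H
  1 × O: no H
  1 × O (charge -1): no H
  Total hydrogens = 15.
Molecular formula: C8H15NO2

C8H15NO2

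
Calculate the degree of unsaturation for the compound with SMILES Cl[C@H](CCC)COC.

0

Molecular formula from the SMILES: C6H13ClO.
DoU = (2C + 2 + N − H − X)/2 = (2·6 + 2 + 0 − 13 − 1)/2 = 0/2 = 0.
(Structurally: 0 ring(s) + 0 π bond(s) = 0.)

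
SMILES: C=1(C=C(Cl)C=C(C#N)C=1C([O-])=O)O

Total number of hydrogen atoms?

Hydrogens are implicit in SMILES; fill each atom to its normal valence:
  4 × C (aromatic): no H
  2 × C (aromatic): 1 H each → 2
  2 × C: no H
  1 × Cl: no H
  1 × N: no H
  1 × O: 1 H
  1 × O: no H
  1 × O (charge -1): no H
  Total hydrogens = 3.

3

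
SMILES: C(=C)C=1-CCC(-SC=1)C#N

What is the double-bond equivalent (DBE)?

Molecular formula from the SMILES: C8H9NS.
DoU = (2C + 2 + N − H − X)/2 = (2·8 + 2 + 1 − 9 − 0)/2 = 10/2 = 5.
(Structurally: 1 ring(s) + 4 π bond(s) = 5.)

5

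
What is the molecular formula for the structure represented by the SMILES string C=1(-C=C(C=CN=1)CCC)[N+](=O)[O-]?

Heavy atoms from the SMILES: 8 C, 2 N, 2 O.
Implicit hydrogens by atom environment:
  3 × C (aromatic): 1 H each → 3
  2 × C: 2 H each → 4
  2 × C (aromatic): no H
  1 × C: 3 H
  1 × N (aromatic): no H
  1 × N (charge +1): no H
  1 × O: no H
  1 × O (charge -1): no H
  Total hydrogens = 10.
Molecular formula: C8H10N2O2

C8H10N2O2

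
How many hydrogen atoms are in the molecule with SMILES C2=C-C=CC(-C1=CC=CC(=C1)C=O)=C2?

Hydrogens are implicit in SMILES; fill each atom to its normal valence:
  9 × C (aromatic): 1 H each → 9
  3 × C (aromatic): no H
  1 × C: 1 H
  1 × O: no H
  Total hydrogens = 10.

10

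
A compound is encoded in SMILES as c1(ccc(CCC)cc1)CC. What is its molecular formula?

Heavy atoms from the SMILES: 11 C.
Implicit hydrogens by atom environment:
  4 × C (aromatic): 1 H each → 4
  3 × C: 2 H each → 6
  2 × C: 3 H each → 6
  2 × C (aromatic): no H
  Total hydrogens = 16.
Molecular formula: C11H16

C11H16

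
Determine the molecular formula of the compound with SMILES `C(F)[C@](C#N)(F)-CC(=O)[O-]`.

C5H4F2NO2-

Heavy atoms from the SMILES: 5 C, 2 F, 1 N, 2 O.
Implicit hydrogens by atom environment:
  3 × C: no H
  2 × C: 2 H each → 4
  2 × F: no H
  1 × N: no H
  1 × O: no H
  1 × O (charge -1): no H
  Total hydrogens = 4.
Net charge -1.
Molecular formula: C5H4F2NO2-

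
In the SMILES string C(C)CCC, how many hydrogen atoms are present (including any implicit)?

Hydrogens are implicit in SMILES; fill each atom to its normal valence:
  3 × C: 2 H each → 6
  2 × C: 3 H each → 6
  Total hydrogens = 12.

12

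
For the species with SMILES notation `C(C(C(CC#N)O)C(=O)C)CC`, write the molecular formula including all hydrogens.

C9H15NO2

Heavy atoms from the SMILES: 9 C, 1 N, 2 O.
Implicit hydrogens by atom environment:
  3 × C: 2 H each → 6
  2 × C: 3 H each → 6
  2 × C: 1 H each → 2
  2 × C: no H
  1 × N: no H
  1 × O: 1 H
  1 × O: no H
  Total hydrogens = 15.
Molecular formula: C9H15NO2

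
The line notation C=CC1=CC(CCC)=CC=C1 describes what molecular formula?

Heavy atoms from the SMILES: 11 C.
Implicit hydrogens by atom environment:
  4 × C (aromatic): 1 H each → 4
  3 × C: 2 H each → 6
  2 × C (aromatic): no H
  1 × C: 3 H
  1 × C: 1 H
  Total hydrogens = 14.
Molecular formula: C11H14

C11H14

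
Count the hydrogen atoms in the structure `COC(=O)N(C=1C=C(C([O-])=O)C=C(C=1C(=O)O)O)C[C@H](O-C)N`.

15

Hydrogens are implicit in SMILES; fill each atom to its normal valence:
  5 × O: no H
  4 × C (aromatic): no H
  3 × C: no H
  2 × C: 3 H each → 6
  2 × C (aromatic): 1 H each → 2
  2 × O: 1 H each → 2
  1 × C: 2 H
  1 × C: 1 H
  1 × N: 2 H
  1 × N: no H
  1 × O (charge -1): no H
  Total hydrogens = 15.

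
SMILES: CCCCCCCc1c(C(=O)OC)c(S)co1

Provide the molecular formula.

Heavy atoms from the SMILES: 13 C, 3 O, 1 S.
Implicit hydrogens by atom environment:
  6 × C: 2 H each → 12
  3 × C (aromatic): no H
  2 × C: 3 H each → 6
  2 × O: no H
  1 × C (aromatic): 1 H
  1 × C: no H
  1 × O (aromatic): no H
  1 × S: 1 H
  Total hydrogens = 20.
Molecular formula: C13H20O3S

C13H20O3S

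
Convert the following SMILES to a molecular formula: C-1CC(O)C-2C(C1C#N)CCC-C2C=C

Heavy atoms from the SMILES: 13 C, 1 N, 1 O.
Implicit hydrogens by atom environment:
  6 × C: 2 H each → 12
  6 × C: 1 H each → 6
  1 × C: no H
  1 × N: no H
  1 × O: 1 H
  Total hydrogens = 19.
Molecular formula: C13H19NO

C13H19NO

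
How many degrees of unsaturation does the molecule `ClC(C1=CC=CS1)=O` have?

Molecular formula from the SMILES: C5H3ClOS.
DoU = (2C + 2 + N − H − X)/2 = (2·5 + 2 + 0 − 3 − 1)/2 = 8/2 = 4.
(Structurally: 1 ring(s) + 3 π bond(s) = 4.)

4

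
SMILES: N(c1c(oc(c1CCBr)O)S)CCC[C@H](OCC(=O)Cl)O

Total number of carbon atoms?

The symbol for carbon appears 12 times in the SMILES. Lowercase c denotes aromatic carbon and counts toward C.

12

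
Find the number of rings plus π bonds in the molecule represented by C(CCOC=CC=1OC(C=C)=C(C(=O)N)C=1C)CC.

6

Molecular formula from the SMILES: C15H21NO3.
DoU = (2C + 2 + N − H − X)/2 = (2·15 + 2 + 1 − 21 − 0)/2 = 12/2 = 6.
(Structurally: 1 ring(s) + 5 π bond(s) = 6.)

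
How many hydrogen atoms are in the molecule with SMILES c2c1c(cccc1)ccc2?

Hydrogens are implicit in SMILES; fill each atom to its normal valence:
  8 × C (aromatic): 1 H each → 8
  2 × C (aromatic): no H
  Total hydrogens = 8.

8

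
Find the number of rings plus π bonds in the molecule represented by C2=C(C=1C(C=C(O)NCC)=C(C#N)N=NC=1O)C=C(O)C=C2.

Molecular formula from the SMILES: C15H14N4O3.
DoU = (2C + 2 + N − H − X)/2 = (2·15 + 2 + 4 − 14 − 0)/2 = 22/2 = 11.
(Structurally: 2 ring(s) + 9 π bond(s) = 11.)

11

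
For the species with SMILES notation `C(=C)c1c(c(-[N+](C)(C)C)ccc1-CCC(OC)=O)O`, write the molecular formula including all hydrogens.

C15H22NO3+

Heavy atoms from the SMILES: 15 C, 1 N, 3 O.
Implicit hydrogens by atom environment:
  4 × C: 3 H each → 12
  4 × C (aromatic): no H
  3 × C: 2 H each → 6
  2 × C (aromatic): 1 H each → 2
  2 × O: no H
  1 × C: 1 H
  1 × C: no H
  1 × N (charge +1): no H
  1 × O: 1 H
  Total hydrogens = 22.
Net charge +1.
Molecular formula: C15H22NO3+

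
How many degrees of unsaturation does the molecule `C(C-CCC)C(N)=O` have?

1

Molecular formula from the SMILES: C6H13NO.
DoU = (2C + 2 + N − H − X)/2 = (2·6 + 2 + 1 − 13 − 0)/2 = 2/2 = 1.
(Structurally: 0 ring(s) + 1 π bond(s) = 1.)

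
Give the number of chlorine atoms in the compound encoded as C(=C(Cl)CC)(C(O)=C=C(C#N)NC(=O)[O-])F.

1

The symbol for chlorine appears 1 time in the SMILES.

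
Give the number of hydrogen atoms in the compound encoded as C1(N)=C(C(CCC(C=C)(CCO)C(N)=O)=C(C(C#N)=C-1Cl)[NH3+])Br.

Hydrogens are implicit in SMILES; fill each atom to its normal valence:
  6 × C (aromatic): no H
  5 × C: 2 H each → 10
  3 × C: no H
  2 × N: 2 H each → 4
  1 × Br: no H
  1 × C: 1 H
  1 × Cl: no H
  1 × N (charge +1): 3 H
  1 × N: no H
  1 × O: 1 H
  1 × O: no H
  Total hydrogens = 19.

19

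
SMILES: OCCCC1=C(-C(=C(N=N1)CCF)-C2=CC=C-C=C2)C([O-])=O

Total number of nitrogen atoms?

The symbol for nitrogen appears 2 times in the SMILES.

2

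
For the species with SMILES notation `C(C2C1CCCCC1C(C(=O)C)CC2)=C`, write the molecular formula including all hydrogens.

Heavy atoms from the SMILES: 14 C, 1 O.
Implicit hydrogens by atom environment:
  7 × C: 2 H each → 14
  5 × C: 1 H each → 5
  1 × C: 3 H
  1 × C: no H
  1 × O: no H
  Total hydrogens = 22.
Molecular formula: C14H22O

C14H22O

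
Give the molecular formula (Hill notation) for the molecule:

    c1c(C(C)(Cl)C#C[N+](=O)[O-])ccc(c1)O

Heavy atoms from the SMILES: 10 C, 1 Cl, 1 N, 3 O.
Implicit hydrogens by atom environment:
  4 × C (aromatic): 1 H each → 4
  3 × C: no H
  2 × C (aromatic): no H
  1 × C: 3 H
  1 × Cl: no H
  1 × N (charge +1): no H
  1 × O: 1 H
  1 × O: no H
  1 × O (charge -1): no H
  Total hydrogens = 8.
Molecular formula: C10H8ClNO3

C10H8ClNO3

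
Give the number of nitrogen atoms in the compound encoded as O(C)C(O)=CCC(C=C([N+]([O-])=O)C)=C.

The symbol for nitrogen appears 1 time in the SMILES.

1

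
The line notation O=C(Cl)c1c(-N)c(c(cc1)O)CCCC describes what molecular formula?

Heavy atoms from the SMILES: 11 C, 1 Cl, 1 N, 2 O.
Implicit hydrogens by atom environment:
  4 × C (aromatic): no H
  3 × C: 2 H each → 6
  2 × C (aromatic): 1 H each → 2
  1 × C: 3 H
  1 × C: no H
  1 × Cl: no H
  1 × N: 2 H
  1 × O: 1 H
  1 × O: no H
  Total hydrogens = 14.
Molecular formula: C11H14ClNO2

C11H14ClNO2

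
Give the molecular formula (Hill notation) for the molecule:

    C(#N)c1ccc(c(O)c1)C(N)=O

C8H6N2O2

Heavy atoms from the SMILES: 8 C, 2 N, 2 O.
Implicit hydrogens by atom environment:
  3 × C (aromatic): 1 H each → 3
  3 × C (aromatic): no H
  2 × C: no H
  1 × N: 2 H
  1 × N: no H
  1 × O: 1 H
  1 × O: no H
  Total hydrogens = 6.
Molecular formula: C8H6N2O2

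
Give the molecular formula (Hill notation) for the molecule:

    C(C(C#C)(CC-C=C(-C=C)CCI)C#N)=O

Heavy atoms from the SMILES: 13 C, 1 I, 1 N, 1 O.
Implicit hydrogens by atom environment:
  5 × C: 2 H each → 10
  4 × C: 1 H each → 4
  4 × C: no H
  1 × I: no H
  1 × N: no H
  1 × O: no H
  Total hydrogens = 14.
Molecular formula: C13H14INO

C13H14INO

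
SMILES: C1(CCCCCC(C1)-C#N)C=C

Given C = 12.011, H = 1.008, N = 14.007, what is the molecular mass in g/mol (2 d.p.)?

163.26

Molecular formula: C11H17N.
M = 11×12.011 + 17×1.008 + 1×14.007 = 163.26 g/mol.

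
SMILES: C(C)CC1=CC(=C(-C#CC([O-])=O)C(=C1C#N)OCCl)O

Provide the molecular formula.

Heavy atoms from the SMILES: 14 C, 1 Cl, 1 N, 4 O.
Implicit hydrogens by atom environment:
  5 × C (aromatic): no H
  4 × C: no H
  3 × C: 2 H each → 6
  2 × O: no H
  1 × C: 3 H
  1 × C (aromatic): 1 H
  1 × Cl: no H
  1 × N: no H
  1 × O: 1 H
  1 × O (charge -1): no H
  Total hydrogens = 11.
Net charge -1.
Molecular formula: C14H11ClNO4-

C14H11ClNO4-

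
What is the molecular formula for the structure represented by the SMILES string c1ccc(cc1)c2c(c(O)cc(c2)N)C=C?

C14H13NO

Heavy atoms from the SMILES: 14 C, 1 N, 1 O.
Implicit hydrogens by atom environment:
  7 × C (aromatic): 1 H each → 7
  5 × C (aromatic): no H
  1 × C: 2 H
  1 × C: 1 H
  1 × N: 2 H
  1 × O: 1 H
  Total hydrogens = 13.
Molecular formula: C14H13NO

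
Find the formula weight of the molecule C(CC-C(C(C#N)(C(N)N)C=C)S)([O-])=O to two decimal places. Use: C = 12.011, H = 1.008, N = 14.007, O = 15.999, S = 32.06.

228.29

Molecular formula: C9H14N3O2S-.
M = 9×12.011 + 14×1.008 + 3×14.007 + 2×15.999 + 1×32.06 = 228.29 g/mol.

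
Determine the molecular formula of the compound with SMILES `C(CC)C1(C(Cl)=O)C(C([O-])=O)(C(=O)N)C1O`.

Heavy atoms from the SMILES: 9 C, 1 Cl, 1 N, 5 O.
Implicit hydrogens by atom environment:
  5 × C: no H
  3 × O: no H
  2 × C: 2 H each → 4
  1 × C: 3 H
  1 × C: 1 H
  1 × Cl: no H
  1 × N: 2 H
  1 × O: 1 H
  1 × O (charge -1): no H
  Total hydrogens = 11.
Net charge -1.
Molecular formula: C9H11ClNO5-

C9H11ClNO5-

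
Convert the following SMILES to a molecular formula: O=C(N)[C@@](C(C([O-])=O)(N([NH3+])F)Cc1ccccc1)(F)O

C11H13F2N3O4

Heavy atoms from the SMILES: 11 C, 2 F, 3 N, 4 O.
Implicit hydrogens by atom environment:
  5 × C (aromatic): 1 H each → 5
  4 × C: no H
  2 × F: no H
  2 × O: no H
  1 × C: 2 H
  1 × C (aromatic): no H
  1 × N (charge +1): 3 H
  1 × N: 2 H
  1 × N: no H
  1 × O: 1 H
  1 × O (charge -1): no H
  Total hydrogens = 13.
Molecular formula: C11H13F2N3O4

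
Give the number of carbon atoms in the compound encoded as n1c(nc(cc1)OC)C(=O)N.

The symbol for carbon appears 6 times in the SMILES. Lowercase c denotes aromatic carbon and counts toward C.

6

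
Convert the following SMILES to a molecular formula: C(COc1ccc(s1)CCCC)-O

Heavy atoms from the SMILES: 10 C, 2 O, 1 S.
Implicit hydrogens by atom environment:
  5 × C: 2 H each → 10
  2 × C (aromatic): 1 H each → 2
  2 × C (aromatic): no H
  1 × C: 3 H
  1 × O: 1 H
  1 × O: no H
  1 × S (aromatic): no H
  Total hydrogens = 16.
Molecular formula: C10H16O2S

C10H16O2S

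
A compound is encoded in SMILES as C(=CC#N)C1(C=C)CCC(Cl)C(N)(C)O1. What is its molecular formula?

C11H15ClN2O

Heavy atoms from the SMILES: 11 C, 1 Cl, 2 N, 1 O.
Implicit hydrogens by atom environment:
  4 × C: 1 H each → 4
  3 × C: 2 H each → 6
  3 × C: no H
  1 × C: 3 H
  1 × Cl: no H
  1 × N: 2 H
  1 × N: no H
  1 × O: no H
  Total hydrogens = 15.
Molecular formula: C11H15ClN2O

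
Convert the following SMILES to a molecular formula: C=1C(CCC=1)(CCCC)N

C9H17N

Heavy atoms from the SMILES: 9 C, 1 N.
Implicit hydrogens by atom environment:
  5 × C: 2 H each → 10
  2 × C: 1 H each → 2
  1 × C: 3 H
  1 × C: no H
  1 × N: 2 H
  Total hydrogens = 17.
Molecular formula: C9H17N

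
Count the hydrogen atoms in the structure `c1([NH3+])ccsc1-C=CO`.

8

Hydrogens are implicit in SMILES; fill each atom to its normal valence:
  2 × C (aromatic): 1 H each → 2
  2 × C: 1 H each → 2
  2 × C (aromatic): no H
  1 × N (charge +1): 3 H
  1 × O: 1 H
  1 × S (aromatic): no H
  Total hydrogens = 8.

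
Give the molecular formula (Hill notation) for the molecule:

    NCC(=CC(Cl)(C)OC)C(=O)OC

Heavy atoms from the SMILES: 8 C, 1 Cl, 1 N, 3 O.
Implicit hydrogens by atom environment:
  3 × C: 3 H each → 9
  3 × C: no H
  3 × O: no H
  1 × C: 2 H
  1 × C: 1 H
  1 × Cl: no H
  1 × N: 2 H
  Total hydrogens = 14.
Molecular formula: C8H14ClNO3

C8H14ClNO3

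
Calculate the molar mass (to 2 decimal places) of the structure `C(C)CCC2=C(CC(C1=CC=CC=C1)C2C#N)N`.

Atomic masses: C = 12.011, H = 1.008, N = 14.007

240.35

Molecular formula: C16H20N2.
M = 16×12.011 + 20×1.008 + 2×14.007 = 240.35 g/mol.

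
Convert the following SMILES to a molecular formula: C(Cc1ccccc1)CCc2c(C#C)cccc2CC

Heavy atoms from the SMILES: 20 C.
Implicit hydrogens by atom environment:
  8 × C (aromatic): 1 H each → 8
  5 × C: 2 H each → 10
  4 × C (aromatic): no H
  1 × C: 3 H
  1 × C: 1 H
  1 × C: no H
  Total hydrogens = 22.
Molecular formula: C20H22

C20H22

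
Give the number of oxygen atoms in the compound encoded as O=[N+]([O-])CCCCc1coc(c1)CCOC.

4

The symbol for oxygen appears 4 times in the SMILES.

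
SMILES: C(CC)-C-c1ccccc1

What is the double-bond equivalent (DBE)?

4

Molecular formula from the SMILES: C10H14.
DoU = (2C + 2 + N − H − X)/2 = (2·10 + 2 + 0 − 14 − 0)/2 = 8/2 = 4.
(Structurally: 1 ring(s) + 3 π bond(s) = 4.)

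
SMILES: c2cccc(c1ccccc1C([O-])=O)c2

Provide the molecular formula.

Heavy atoms from the SMILES: 13 C, 2 O.
Implicit hydrogens by atom environment:
  9 × C (aromatic): 1 H each → 9
  3 × C (aromatic): no H
  1 × C: no H
  1 × O: no H
  1 × O (charge -1): no H
  Total hydrogens = 9.
Net charge -1.
Molecular formula: C13H9O2-

C13H9O2-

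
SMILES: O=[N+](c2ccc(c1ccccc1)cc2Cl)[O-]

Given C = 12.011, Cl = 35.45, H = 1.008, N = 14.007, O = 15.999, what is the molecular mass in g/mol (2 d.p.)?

233.65

Molecular formula: C12H8ClNO2.
M = 12×12.011 + 1×35.45 + 8×1.008 + 1×14.007 + 2×15.999 = 233.65 g/mol.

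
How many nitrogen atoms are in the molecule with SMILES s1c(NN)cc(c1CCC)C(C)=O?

The symbol for nitrogen appears 2 times in the SMILES.

2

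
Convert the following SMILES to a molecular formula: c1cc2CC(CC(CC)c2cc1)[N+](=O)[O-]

C12H15NO2

Heavy atoms from the SMILES: 12 C, 1 N, 2 O.
Implicit hydrogens by atom environment:
  4 × C (aromatic): 1 H each → 4
  3 × C: 2 H each → 6
  2 × C: 1 H each → 2
  2 × C (aromatic): no H
  1 × C: 3 H
  1 × N (charge +1): no H
  1 × O: no H
  1 × O (charge -1): no H
  Total hydrogens = 15.
Molecular formula: C12H15NO2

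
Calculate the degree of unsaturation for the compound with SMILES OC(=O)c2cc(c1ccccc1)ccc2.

9

Molecular formula from the SMILES: C13H10O2.
DoU = (2C + 2 + N − H − X)/2 = (2·13 + 2 + 0 − 10 − 0)/2 = 18/2 = 9.
(Structurally: 2 ring(s) + 7 π bond(s) = 9.)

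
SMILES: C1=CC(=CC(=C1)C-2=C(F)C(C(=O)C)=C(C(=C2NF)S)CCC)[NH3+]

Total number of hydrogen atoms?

19

Hydrogens are implicit in SMILES; fill each atom to its normal valence:
  8 × C (aromatic): no H
  4 × C (aromatic): 1 H each → 4
  2 × C: 3 H each → 6
  2 × C: 2 H each → 4
  2 × F: no H
  1 × C: no H
  1 × N (charge +1): 3 H
  1 × N: 1 H
  1 × O: no H
  1 × S: 1 H
  Total hydrogens = 19.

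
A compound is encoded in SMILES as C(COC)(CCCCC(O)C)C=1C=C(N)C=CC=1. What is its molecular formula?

C15H25NO2

Heavy atoms from the SMILES: 15 C, 1 N, 2 O.
Implicit hydrogens by atom environment:
  5 × C: 2 H each → 10
  4 × C (aromatic): 1 H each → 4
  2 × C: 3 H each → 6
  2 × C: 1 H each → 2
  2 × C (aromatic): no H
  1 × N: 2 H
  1 × O: 1 H
  1 × O: no H
  Total hydrogens = 25.
Molecular formula: C15H25NO2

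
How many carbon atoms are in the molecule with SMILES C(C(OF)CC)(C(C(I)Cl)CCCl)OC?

The symbol for carbon appears 9 times in the SMILES. (Cl is a single chlorine, not C + l.)

9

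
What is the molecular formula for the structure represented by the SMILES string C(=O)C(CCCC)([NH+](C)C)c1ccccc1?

Heavy atoms from the SMILES: 14 C, 1 N, 1 O.
Implicit hydrogens by atom environment:
  5 × C (aromatic): 1 H each → 5
  3 × C: 3 H each → 9
  3 × C: 2 H each → 6
  1 × C: 1 H
  1 × C: no H
  1 × C (aromatic): no H
  1 × N (charge +1): 1 H
  1 × O: no H
  Total hydrogens = 22.
Net charge +1.
Molecular formula: C14H22NO+

C14H22NO+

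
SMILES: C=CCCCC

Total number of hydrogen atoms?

12

Hydrogens are implicit in SMILES; fill each atom to its normal valence:
  4 × C: 2 H each → 8
  1 × C: 3 H
  1 × C: 1 H
  Total hydrogens = 12.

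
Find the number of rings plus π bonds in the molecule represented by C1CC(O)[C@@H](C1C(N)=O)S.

2

Molecular formula from the SMILES: C6H11NO2S.
DoU = (2C + 2 + N − H − X)/2 = (2·6 + 2 + 1 − 11 − 0)/2 = 4/2 = 2.
(Structurally: 1 ring(s) + 1 π bond(s) = 2.)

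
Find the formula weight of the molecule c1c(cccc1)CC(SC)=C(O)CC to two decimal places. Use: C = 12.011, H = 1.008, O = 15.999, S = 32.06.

208.32

Molecular formula: C12H16OS.
M = 12×12.011 + 16×1.008 + 1×15.999 + 1×32.06 = 208.32 g/mol.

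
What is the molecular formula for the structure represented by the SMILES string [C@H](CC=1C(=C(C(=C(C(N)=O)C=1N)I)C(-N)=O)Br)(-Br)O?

Heavy atoms from the SMILES: 2 Br, 10 C, 1 I, 3 N, 3 O.
Implicit hydrogens by atom environment:
  6 × C (aromatic): no H
  3 × N: 2 H each → 6
  2 × Br: no H
  2 × C: no H
  2 × O: no H
  1 × C: 2 H
  1 × C: 1 H
  1 × I: no H
  1 × O: 1 H
  Total hydrogens = 10.
Molecular formula: C10H10Br2IN3O3

C10H10Br2IN3O3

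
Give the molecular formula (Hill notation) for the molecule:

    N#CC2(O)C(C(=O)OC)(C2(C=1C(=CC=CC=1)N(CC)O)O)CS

Heavy atoms from the SMILES: 15 C, 2 N, 5 O, 1 S.
Implicit hydrogens by atom environment:
  5 × C: no H
  4 × C (aromatic): 1 H each → 4
  3 × O: 1 H each → 3
  2 × C: 3 H each → 6
  2 × C: 2 H each → 4
  2 × C (aromatic): no H
  2 × N: no H
  2 × O: no H
  1 × S: 1 H
  Total hydrogens = 18.
Molecular formula: C15H18N2O5S

C15H18N2O5S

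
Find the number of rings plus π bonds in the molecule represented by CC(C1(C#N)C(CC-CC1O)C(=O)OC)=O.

Molecular formula from the SMILES: C11H15NO4.
DoU = (2C + 2 + N − H − X)/2 = (2·11 + 2 + 1 − 15 − 0)/2 = 10/2 = 5.
(Structurally: 1 ring(s) + 4 π bond(s) = 5.)

5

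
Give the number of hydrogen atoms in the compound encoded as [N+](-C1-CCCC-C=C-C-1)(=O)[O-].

13

Hydrogens are implicit in SMILES; fill each atom to its normal valence:
  5 × C: 2 H each → 10
  3 × C: 1 H each → 3
  1 × N (charge +1): no H
  1 × O: no H
  1 × O (charge -1): no H
  Total hydrogens = 13.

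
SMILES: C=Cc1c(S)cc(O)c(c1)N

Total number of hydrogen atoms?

9

Hydrogens are implicit in SMILES; fill each atom to its normal valence:
  4 × C (aromatic): no H
  2 × C (aromatic): 1 H each → 2
  1 × C: 2 H
  1 × C: 1 H
  1 × N: 2 H
  1 × O: 1 H
  1 × S: 1 H
  Total hydrogens = 9.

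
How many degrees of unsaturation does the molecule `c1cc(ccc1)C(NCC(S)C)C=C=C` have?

Molecular formula from the SMILES: C13H17NS.
DoU = (2C + 2 + N − H − X)/2 = (2·13 + 2 + 1 − 17 − 0)/2 = 12/2 = 6.
(Structurally: 1 ring(s) + 5 π bond(s) = 6.)

6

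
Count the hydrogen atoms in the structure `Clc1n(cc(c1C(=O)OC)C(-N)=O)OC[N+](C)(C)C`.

Hydrogens are implicit in SMILES; fill each atom to its normal valence:
  4 × C: 3 H each → 12
  4 × O: no H
  3 × C (aromatic): no H
  2 × C: no H
  1 × C: 2 H
  1 × C (aromatic): 1 H
  1 × Cl: no H
  1 × N: 2 H
  1 × N (aromatic): no H
  1 × N (charge +1): no H
  Total hydrogens = 17.

17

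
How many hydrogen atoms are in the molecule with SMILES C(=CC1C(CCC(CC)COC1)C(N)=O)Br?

Hydrogens are implicit in SMILES; fill each atom to its normal valence:
  5 × C: 2 H each → 10
  5 × C: 1 H each → 5
  2 × O: no H
  1 × Br: no H
  1 × C: 3 H
  1 × C: no H
  1 × N: 2 H
  Total hydrogens = 20.

20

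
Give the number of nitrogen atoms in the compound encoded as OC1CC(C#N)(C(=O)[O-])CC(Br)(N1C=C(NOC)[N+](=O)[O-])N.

The symbol for nitrogen appears 5 times in the SMILES.

5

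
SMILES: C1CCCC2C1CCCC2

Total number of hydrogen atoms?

Hydrogens are implicit in SMILES; fill each atom to its normal valence:
  8 × C: 2 H each → 16
  2 × C: 1 H each → 2
  Total hydrogens = 18.

18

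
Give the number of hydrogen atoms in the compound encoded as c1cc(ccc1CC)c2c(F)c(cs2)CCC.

17

Hydrogens are implicit in SMILES; fill each atom to its normal valence:
  5 × C (aromatic): 1 H each → 5
  5 × C (aromatic): no H
  3 × C: 2 H each → 6
  2 × C: 3 H each → 6
  1 × F: no H
  1 × S (aromatic): no H
  Total hydrogens = 17.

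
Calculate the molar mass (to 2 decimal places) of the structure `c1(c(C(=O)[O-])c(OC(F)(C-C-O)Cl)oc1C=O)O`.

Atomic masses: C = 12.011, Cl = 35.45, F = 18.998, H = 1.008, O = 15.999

281.60

Molecular formula: C9H7ClFO7-.
M = 9×12.011 + 1×35.45 + 1×18.998 + 7×1.008 + 7×15.999 = 281.60 g/mol.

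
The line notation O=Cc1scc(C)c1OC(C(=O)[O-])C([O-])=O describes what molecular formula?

Heavy atoms from the SMILES: 9 C, 6 O, 1 S.
Implicit hydrogens by atom environment:
  4 × O: no H
  3 × C (aromatic): no H
  2 × C: 1 H each → 2
  2 × C: no H
  2 × O (charge -1): no H
  1 × C: 3 H
  1 × C (aromatic): 1 H
  1 × S (aromatic): no H
  Total hydrogens = 6.
Net charge -2.
Molecular formula: [C9H6O6S]2-

[C9H6O6S]2-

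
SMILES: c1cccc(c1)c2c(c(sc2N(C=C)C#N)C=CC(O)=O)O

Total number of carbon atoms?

The symbol for carbon appears 16 times in the SMILES. Lowercase c denotes aromatic carbon and counts toward C.

16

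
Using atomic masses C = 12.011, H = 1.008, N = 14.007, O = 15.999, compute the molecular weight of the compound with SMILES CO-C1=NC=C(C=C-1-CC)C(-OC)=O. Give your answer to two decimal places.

Molecular formula: C10H13NO3.
M = 10×12.011 + 13×1.008 + 1×14.007 + 3×15.999 = 195.22 g/mol.

195.22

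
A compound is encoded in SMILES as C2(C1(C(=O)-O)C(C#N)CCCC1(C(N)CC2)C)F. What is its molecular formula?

Heavy atoms from the SMILES: 13 C, 1 F, 2 N, 2 O.
Implicit hydrogens by atom environment:
  5 × C: 2 H each → 10
  4 × C: no H
  3 × C: 1 H each → 3
  1 × C: 3 H
  1 × F: no H
  1 × N: 2 H
  1 × N: no H
  1 × O: 1 H
  1 × O: no H
  Total hydrogens = 19.
Molecular formula: C13H19FN2O2

C13H19FN2O2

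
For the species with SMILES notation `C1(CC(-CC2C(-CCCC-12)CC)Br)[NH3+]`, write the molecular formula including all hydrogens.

C12H23BrN+

Heavy atoms from the SMILES: 1 Br, 12 C, 1 N.
Implicit hydrogens by atom environment:
  6 × C: 2 H each → 12
  5 × C: 1 H each → 5
  1 × Br: no H
  1 × C: 3 H
  1 × N (charge +1): 3 H
  Total hydrogens = 23.
Net charge +1.
Molecular formula: C12H23BrN+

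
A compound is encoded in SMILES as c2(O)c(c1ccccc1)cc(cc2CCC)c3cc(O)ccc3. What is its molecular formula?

C21H20O2

Heavy atoms from the SMILES: 21 C, 2 O.
Implicit hydrogens by atom environment:
  11 × C (aromatic): 1 H each → 11
  7 × C (aromatic): no H
  2 × C: 2 H each → 4
  2 × O: 1 H each → 2
  1 × C: 3 H
  Total hydrogens = 20.
Molecular formula: C21H20O2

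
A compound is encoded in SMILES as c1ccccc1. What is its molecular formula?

C6H6

Heavy atoms from the SMILES: 6 C.
Implicit hydrogens by atom environment:
  6 × C (aromatic): 1 H each → 6
  Total hydrogens = 6.
Molecular formula: C6H6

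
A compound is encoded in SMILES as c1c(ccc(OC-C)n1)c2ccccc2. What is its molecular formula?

Heavy atoms from the SMILES: 13 C, 1 N, 1 O.
Implicit hydrogens by atom environment:
  8 × C (aromatic): 1 H each → 8
  3 × C (aromatic): no H
  1 × C: 3 H
  1 × C: 2 H
  1 × N (aromatic): no H
  1 × O: no H
  Total hydrogens = 13.
Molecular formula: C13H13NO

C13H13NO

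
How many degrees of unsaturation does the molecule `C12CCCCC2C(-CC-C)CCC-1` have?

2

Molecular formula from the SMILES: C13H24.
DoU = (2C + 2 + N − H − X)/2 = (2·13 + 2 + 0 − 24 − 0)/2 = 4/2 = 2.
(Structurally: 2 ring(s) + 0 π bond(s) = 2.)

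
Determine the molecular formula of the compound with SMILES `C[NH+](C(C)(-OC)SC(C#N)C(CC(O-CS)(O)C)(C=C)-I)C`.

C14H26IN2O3S2+

Heavy atoms from the SMILES: 14 C, 1 I, 2 N, 3 O, 2 S.
Implicit hydrogens by atom environment:
  5 × C: 3 H each → 15
  4 × C: no H
  3 × C: 2 H each → 6
  2 × C: 1 H each → 2
  2 × O: no H
  1 × I: no H
  1 × N (charge +1): 1 H
  1 × N: no H
  1 × O: 1 H
  1 × S: 1 H
  1 × S: no H
  Total hydrogens = 26.
Net charge +1.
Molecular formula: C14H26IN2O3S2+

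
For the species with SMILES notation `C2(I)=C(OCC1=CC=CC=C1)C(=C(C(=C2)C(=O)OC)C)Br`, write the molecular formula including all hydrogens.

C16H14BrIO3

Heavy atoms from the SMILES: 1 Br, 16 C, 1 I, 3 O.
Implicit hydrogens by atom environment:
  6 × C (aromatic): 1 H each → 6
  6 × C (aromatic): no H
  3 × O: no H
  2 × C: 3 H each → 6
  1 × Br: no H
  1 × C: 2 H
  1 × C: no H
  1 × I: no H
  Total hydrogens = 14.
Molecular formula: C16H14BrIO3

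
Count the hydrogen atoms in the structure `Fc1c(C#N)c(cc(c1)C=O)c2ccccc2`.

Hydrogens are implicit in SMILES; fill each atom to its normal valence:
  7 × C (aromatic): 1 H each → 7
  5 × C (aromatic): no H
  1 × C: 1 H
  1 × C: no H
  1 × F: no H
  1 × N: no H
  1 × O: no H
  Total hydrogens = 8.

8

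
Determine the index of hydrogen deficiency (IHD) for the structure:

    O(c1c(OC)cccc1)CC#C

Molecular formula from the SMILES: C10H10O2.
DoU = (2C + 2 + N − H − X)/2 = (2·10 + 2 + 0 − 10 − 0)/2 = 12/2 = 6.
(Structurally: 1 ring(s) + 5 π bond(s) = 6.)

6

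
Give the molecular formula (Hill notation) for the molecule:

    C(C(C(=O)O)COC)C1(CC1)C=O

Heavy atoms from the SMILES: 9 C, 4 O.
Implicit hydrogens by atom environment:
  4 × C: 2 H each → 8
  3 × O: no H
  2 × C: 1 H each → 2
  2 × C: no H
  1 × C: 3 H
  1 × O: 1 H
  Total hydrogens = 14.
Molecular formula: C9H14O4

C9H14O4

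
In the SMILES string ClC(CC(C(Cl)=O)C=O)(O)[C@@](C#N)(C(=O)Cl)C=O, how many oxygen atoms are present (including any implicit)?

5

The symbol for oxygen appears 5 times in the SMILES.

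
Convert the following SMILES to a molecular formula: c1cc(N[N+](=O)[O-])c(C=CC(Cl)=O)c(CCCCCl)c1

Heavy atoms from the SMILES: 13 C, 2 Cl, 2 N, 3 O.
Implicit hydrogens by atom environment:
  4 × C: 2 H each → 8
  3 × C (aromatic): 1 H each → 3
  3 × C (aromatic): no H
  2 × C: 1 H each → 2
  2 × Cl: no H
  2 × O: no H
  1 × C: no H
  1 × N: 1 H
  1 × N (charge +1): no H
  1 × O (charge -1): no H
  Total hydrogens = 14.
Molecular formula: C13H14Cl2N2O3

C13H14Cl2N2O3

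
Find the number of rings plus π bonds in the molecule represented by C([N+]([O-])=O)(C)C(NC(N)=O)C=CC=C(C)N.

4

Molecular formula from the SMILES: C9H16N4O3.
DoU = (2C + 2 + N − H − X)/2 = (2·9 + 2 + 4 − 16 − 0)/2 = 8/2 = 4.
(Structurally: 0 ring(s) + 4 π bond(s) = 4.)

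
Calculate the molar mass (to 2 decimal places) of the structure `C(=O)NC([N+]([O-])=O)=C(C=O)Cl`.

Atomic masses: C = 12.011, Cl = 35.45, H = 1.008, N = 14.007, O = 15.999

Molecular formula: C4H3ClN2O4.
M = 4×12.011 + 1×35.45 + 3×1.008 + 2×14.007 + 4×15.999 = 178.53 g/mol.

178.53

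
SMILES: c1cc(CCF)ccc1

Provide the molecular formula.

C8H9F

Heavy atoms from the SMILES: 8 C, 1 F.
Implicit hydrogens by atom environment:
  5 × C (aromatic): 1 H each → 5
  2 × C: 2 H each → 4
  1 × C (aromatic): no H
  1 × F: no H
  Total hydrogens = 9.
Molecular formula: C8H9F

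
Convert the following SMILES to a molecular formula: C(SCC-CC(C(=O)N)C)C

C8H17NOS

Heavy atoms from the SMILES: 8 C, 1 N, 1 O, 1 S.
Implicit hydrogens by atom environment:
  4 × C: 2 H each → 8
  2 × C: 3 H each → 6
  1 × C: 1 H
  1 × C: no H
  1 × N: 2 H
  1 × O: no H
  1 × S: no H
  Total hydrogens = 17.
Molecular formula: C8H17NOS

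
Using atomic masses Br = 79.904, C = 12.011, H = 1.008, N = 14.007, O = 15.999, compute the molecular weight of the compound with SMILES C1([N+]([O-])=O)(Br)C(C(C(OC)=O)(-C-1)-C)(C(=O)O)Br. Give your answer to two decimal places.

Molecular formula: C8H9Br2NO6.
M = 2×79.904 + 8×12.011 + 9×1.008 + 1×14.007 + 6×15.999 = 374.97 g/mol.

374.97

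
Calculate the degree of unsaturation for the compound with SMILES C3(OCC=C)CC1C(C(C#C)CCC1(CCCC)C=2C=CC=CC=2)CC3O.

9

Molecular formula from the SMILES: C25H34O2.
DoU = (2C + 2 + N − H − X)/2 = (2·25 + 2 + 0 − 34 − 0)/2 = 18/2 = 9.
(Structurally: 3 ring(s) + 6 π bond(s) = 9.)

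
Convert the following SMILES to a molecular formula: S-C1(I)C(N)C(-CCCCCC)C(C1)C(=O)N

C12H23IN2OS

Heavy atoms from the SMILES: 12 C, 1 I, 2 N, 1 O, 1 S.
Implicit hydrogens by atom environment:
  6 × C: 2 H each → 12
  3 × C: 1 H each → 3
  2 × C: no H
  2 × N: 2 H each → 4
  1 × C: 3 H
  1 × I: no H
  1 × O: no H
  1 × S: 1 H
  Total hydrogens = 23.
Molecular formula: C12H23IN2OS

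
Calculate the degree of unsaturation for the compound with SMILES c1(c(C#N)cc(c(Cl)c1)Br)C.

Molecular formula from the SMILES: C8H5BrClN.
DoU = (2C + 2 + N − H − X)/2 = (2·8 + 2 + 1 − 5 − 2)/2 = 12/2 = 6.
(Structurally: 1 ring(s) + 5 π bond(s) = 6.)

6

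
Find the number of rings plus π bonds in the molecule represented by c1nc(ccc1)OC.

Molecular formula from the SMILES: C6H7NO.
DoU = (2C + 2 + N − H − X)/2 = (2·6 + 2 + 1 − 7 − 0)/2 = 8/2 = 4.
(Structurally: 1 ring(s) + 3 π bond(s) = 4.)

4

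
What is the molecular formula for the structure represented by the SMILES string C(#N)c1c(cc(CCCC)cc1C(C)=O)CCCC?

C17H23NO

Heavy atoms from the SMILES: 17 C, 1 N, 1 O.
Implicit hydrogens by atom environment:
  6 × C: 2 H each → 12
  4 × C (aromatic): no H
  3 × C: 3 H each → 9
  2 × C (aromatic): 1 H each → 2
  2 × C: no H
  1 × N: no H
  1 × O: no H
  Total hydrogens = 23.
Molecular formula: C17H23NO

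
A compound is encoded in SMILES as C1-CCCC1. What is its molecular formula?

Heavy atoms from the SMILES: 5 C.
Implicit hydrogens by atom environment:
  5 × C: 2 H each → 10
  Total hydrogens = 10.
Molecular formula: C5H10

C5H10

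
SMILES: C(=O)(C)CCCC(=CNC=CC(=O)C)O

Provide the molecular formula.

C11H17NO3

Heavy atoms from the SMILES: 11 C, 1 N, 3 O.
Implicit hydrogens by atom environment:
  3 × C: 2 H each → 6
  3 × C: 1 H each → 3
  3 × C: no H
  2 × C: 3 H each → 6
  2 × O: no H
  1 × N: 1 H
  1 × O: 1 H
  Total hydrogens = 17.
Molecular formula: C11H17NO3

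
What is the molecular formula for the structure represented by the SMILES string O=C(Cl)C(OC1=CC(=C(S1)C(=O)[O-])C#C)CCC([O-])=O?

Heavy atoms from the SMILES: 12 C, 1 Cl, 6 O, 1 S.
Implicit hydrogens by atom environment:
  4 × C: no H
  4 × O: no H
  3 × C (aromatic): no H
  2 × C: 2 H each → 4
  2 × C: 1 H each → 2
  2 × O (charge -1): no H
  1 × C (aromatic): 1 H
  1 × Cl: no H
  1 × S (aromatic): no H
  Total hydrogens = 7.
Net charge -2.
Molecular formula: [C12H7ClO6S]2-

[C12H7ClO6S]2-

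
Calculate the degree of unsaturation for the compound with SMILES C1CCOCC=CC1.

Molecular formula from the SMILES: C7H12O.
DoU = (2C + 2 + N − H − X)/2 = (2·7 + 2 + 0 − 12 − 0)/2 = 4/2 = 2.
(Structurally: 1 ring(s) + 1 π bond(s) = 2.)

2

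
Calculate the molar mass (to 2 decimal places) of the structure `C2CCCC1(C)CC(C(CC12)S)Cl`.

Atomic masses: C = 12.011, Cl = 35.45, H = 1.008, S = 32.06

218.78

Molecular formula: C11H19ClS.
M = 11×12.011 + 1×35.45 + 19×1.008 + 1×32.06 = 218.78 g/mol.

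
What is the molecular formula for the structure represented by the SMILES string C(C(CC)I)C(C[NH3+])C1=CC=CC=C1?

C12H19IN+

Heavy atoms from the SMILES: 12 C, 1 I, 1 N.
Implicit hydrogens by atom environment:
  5 × C (aromatic): 1 H each → 5
  3 × C: 2 H each → 6
  2 × C: 1 H each → 2
  1 × C: 3 H
  1 × C (aromatic): no H
  1 × I: no H
  1 × N (charge +1): 3 H
  Total hydrogens = 19.
Net charge +1.
Molecular formula: C12H19IN+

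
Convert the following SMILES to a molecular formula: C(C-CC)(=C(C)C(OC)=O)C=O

Heavy atoms from the SMILES: 9 C, 3 O.
Implicit hydrogens by atom environment:
  3 × C: 3 H each → 9
  3 × C: no H
  3 × O: no H
  2 × C: 2 H each → 4
  1 × C: 1 H
  Total hydrogens = 14.
Molecular formula: C9H14O3

C9H14O3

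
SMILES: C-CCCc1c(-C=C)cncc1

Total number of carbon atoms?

11

The symbol for carbon appears 11 times in the SMILES. Lowercase c denotes aromatic carbon and counts toward C.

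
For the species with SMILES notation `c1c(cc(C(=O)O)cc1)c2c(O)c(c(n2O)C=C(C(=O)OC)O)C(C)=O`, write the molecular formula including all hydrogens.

C17H15NO8

Heavy atoms from the SMILES: 17 C, 1 N, 8 O.
Implicit hydrogens by atom environment:
  6 × C (aromatic): no H
  4 × C (aromatic): 1 H each → 4
  4 × C: no H
  4 × O: 1 H each → 4
  4 × O: no H
  2 × C: 3 H each → 6
  1 × C: 1 H
  1 × N (aromatic): no H
  Total hydrogens = 15.
Molecular formula: C17H15NO8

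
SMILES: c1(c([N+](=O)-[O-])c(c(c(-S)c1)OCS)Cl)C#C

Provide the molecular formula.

C9H6ClNO3S2

Heavy atoms from the SMILES: 9 C, 1 Cl, 1 N, 3 O, 2 S.
Implicit hydrogens by atom environment:
  5 × C (aromatic): no H
  2 × O: no H
  2 × S: 1 H each → 2
  1 × C: 2 H
  1 × C (aromatic): 1 H
  1 × C: 1 H
  1 × C: no H
  1 × Cl: no H
  1 × N (charge +1): no H
  1 × O (charge -1): no H
  Total hydrogens = 6.
Molecular formula: C9H6ClNO3S2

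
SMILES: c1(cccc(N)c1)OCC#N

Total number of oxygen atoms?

1

The symbol for oxygen appears 1 time in the SMILES.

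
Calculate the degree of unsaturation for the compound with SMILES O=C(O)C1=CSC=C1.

Molecular formula from the SMILES: C5H4O2S.
DoU = (2C + 2 + N − H − X)/2 = (2·5 + 2 + 0 − 4 − 0)/2 = 8/2 = 4.
(Structurally: 1 ring(s) + 3 π bond(s) = 4.)

4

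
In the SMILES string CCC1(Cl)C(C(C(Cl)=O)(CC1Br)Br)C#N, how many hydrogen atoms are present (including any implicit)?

9

Hydrogens are implicit in SMILES; fill each atom to its normal valence:
  4 × C: no H
  2 × Br: no H
  2 × C: 2 H each → 4
  2 × C: 1 H each → 2
  2 × Cl: no H
  1 × C: 3 H
  1 × N: no H
  1 × O: no H
  Total hydrogens = 9.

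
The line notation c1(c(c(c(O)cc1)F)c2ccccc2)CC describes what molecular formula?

Heavy atoms from the SMILES: 14 C, 1 F, 1 O.
Implicit hydrogens by atom environment:
  7 × C (aromatic): 1 H each → 7
  5 × C (aromatic): no H
  1 × C: 3 H
  1 × C: 2 H
  1 × F: no H
  1 × O: 1 H
  Total hydrogens = 13.
Molecular formula: C14H13FO

C14H13FO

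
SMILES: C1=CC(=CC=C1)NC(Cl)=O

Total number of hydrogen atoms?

6

Hydrogens are implicit in SMILES; fill each atom to its normal valence:
  5 × C (aromatic): 1 H each → 5
  1 × C (aromatic): no H
  1 × C: no H
  1 × Cl: no H
  1 × N: 1 H
  1 × O: no H
  Total hydrogens = 6.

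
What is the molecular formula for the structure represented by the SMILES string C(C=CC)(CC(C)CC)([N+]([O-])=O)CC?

Heavy atoms from the SMILES: 11 C, 1 N, 2 O.
Implicit hydrogens by atom environment:
  4 × C: 3 H each → 12
  3 × C: 2 H each → 6
  3 × C: 1 H each → 3
  1 × C: no H
  1 × N (charge +1): no H
  1 × O: no H
  1 × O (charge -1): no H
  Total hydrogens = 21.
Molecular formula: C11H21NO2

C11H21NO2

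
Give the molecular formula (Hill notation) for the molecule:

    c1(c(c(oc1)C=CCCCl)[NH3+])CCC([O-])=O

C11H14ClNO3

Heavy atoms from the SMILES: 11 C, 1 Cl, 1 N, 3 O.
Implicit hydrogens by atom environment:
  4 × C: 2 H each → 8
  3 × C (aromatic): no H
  2 × C: 1 H each → 2
  1 × C (aromatic): 1 H
  1 × C: no H
  1 × Cl: no H
  1 × N (charge +1): 3 H
  1 × O (aromatic): no H
  1 × O: no H
  1 × O (charge -1): no H
  Total hydrogens = 14.
Molecular formula: C11H14ClNO3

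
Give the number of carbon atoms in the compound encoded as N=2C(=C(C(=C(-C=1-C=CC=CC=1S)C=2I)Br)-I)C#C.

The symbol for carbon appears 13 times in the SMILES.

13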